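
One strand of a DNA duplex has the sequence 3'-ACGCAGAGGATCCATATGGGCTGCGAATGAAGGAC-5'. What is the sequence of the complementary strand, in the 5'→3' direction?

The strand is given 3'→5', so its complement runs 5'→3' in the same left-to-right order: pair each base A↔T, G↔C.

5'-TGCGTCTCCTAGGTATACCCGACGCTTACTTCCTG-3'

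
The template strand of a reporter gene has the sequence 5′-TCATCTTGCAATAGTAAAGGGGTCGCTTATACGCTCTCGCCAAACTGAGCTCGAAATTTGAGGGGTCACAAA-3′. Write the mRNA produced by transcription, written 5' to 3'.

5'-UUUGUGACCCCUCAAAUUUCGAGCUCAGUUUGGCGAGAGCGUAUAAGCGACCCCUUUACUAUUGCAAGAUGA-3'

The mRNA has the sequence of the coding strand (reverse complement of the template) with T→U. Reverse complement of TCATCTTGCAATAGTAAAGGGGTCGCTTATACGCTCTCGCCAAACTGAGCTCGAAATTTGAGGGGTCACAAA is TTTGTGACCCCTCAAATTTCGAGCTCAGTTTGGCGAGAGCGTATAAGCGACCCCTTTACTATTGCAAGATGA; then T→U.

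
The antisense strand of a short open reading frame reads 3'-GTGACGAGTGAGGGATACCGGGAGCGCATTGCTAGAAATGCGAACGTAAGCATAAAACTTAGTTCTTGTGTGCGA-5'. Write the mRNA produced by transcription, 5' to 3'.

Reading the template 3'→5' as shown, RNA polymerase pairs each base (A→U, T→A, G↔C) to build mRNA 5'→3' directly.

5'-CACUGCUCACUCCCUAUGGCCCUCGCGUAACGAUCUUUACGCUUGCAUUCGUAUUUUGAAUCAAGAACACACGCU-3'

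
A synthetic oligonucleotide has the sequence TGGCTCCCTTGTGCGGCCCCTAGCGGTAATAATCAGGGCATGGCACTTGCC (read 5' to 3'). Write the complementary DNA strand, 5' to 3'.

5'-GGCAAGTGCCATGCCCTGATTATTACCGCTAGGGGCCGCACAAGGGAGCCA-3'

Pairing A↔T and G↔C gives ACCGAGGGAACACGCCGGGGATCGCCATTATTAGTCCCGTACCGTGAACGG, running 3'→5'. Reverse for the 5'→3' convention.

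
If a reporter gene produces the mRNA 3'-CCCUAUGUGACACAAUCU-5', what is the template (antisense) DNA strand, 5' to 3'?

5′-GGGATACACTGTGTTAGA-3′

Written 5'→3' the mRNA is UCUAACACAGUGUAUCCC, so the coding DNA strand is TCTAACACAGTGTATCCC. The template is its reverse complement.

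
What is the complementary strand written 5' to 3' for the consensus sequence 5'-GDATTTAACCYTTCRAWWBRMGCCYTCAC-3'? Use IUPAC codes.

Standard pairs A↔T, G↔C; ambiguity codes pair R↔Y, M↔K, W↔W, B↔V, D↔H. Complement (CHTAAATTGGRAAGYTWWVYKCGGRAGTG), then reverse for 5'→3'.

5'-GTGARGGCKYVWWTYGAARGGTTAAATHC-3'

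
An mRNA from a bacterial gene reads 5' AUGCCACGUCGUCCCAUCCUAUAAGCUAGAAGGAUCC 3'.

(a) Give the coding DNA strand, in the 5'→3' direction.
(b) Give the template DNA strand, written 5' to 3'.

(a) The coding strand matches the mRNA with U→T.
(b) The template strand is the reverse complement of the coding strand.

(a) 5'-ATGCCACGTCGTCCCATCCTATAAGCTAGAAGGATCC-3'
(b) 5′-GGATCCTTCTAGCTTATAGGATGGGACGACGTGGCAT-3′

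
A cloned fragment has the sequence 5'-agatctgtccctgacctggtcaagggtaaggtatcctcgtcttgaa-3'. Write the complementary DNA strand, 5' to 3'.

The complement of AGATCTGTCCCTGACCTGGTCAAGGGTAAGGTATCCTCGTCTTGAA is TCTAGACAGGGACTGGACCAGTTCCCATTCCATAGGAGCAGAACTT (A↔T, G↔C). DNA strands are antiparallel, so the complementary strand runs 3'→5'; reversing gives the 5'→3' form.

5'-TTCAAGACGAGGATACCTTACCCTTGACCAGGTCAGGGACAGATCT-3'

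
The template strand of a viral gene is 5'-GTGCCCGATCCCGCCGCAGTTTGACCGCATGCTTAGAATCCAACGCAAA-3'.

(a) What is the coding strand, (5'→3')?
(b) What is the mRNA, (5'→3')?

(a) The coding strand is the reverse complement of the template: complement CACGGGCTAGGGCGGCGTCAAACTGGCGTACGAATCTTAGGTTGCGTTT, then reverse.
(b) mRNA has the coding-strand sequence with T→U.

(a) 5'-TTTGCGTTGGATTCTAAGCATGCGGTCAAACTGCGGCGGGATCGGGCAC-3'
(b) 5'-UUUGCGUUGGAUUCUAAGCAUGCGGUCAAACUGCGGCGGGAUCGGGCAC-3'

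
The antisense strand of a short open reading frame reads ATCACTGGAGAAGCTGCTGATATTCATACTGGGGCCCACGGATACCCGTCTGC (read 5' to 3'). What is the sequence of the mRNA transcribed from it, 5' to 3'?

The mRNA has the sequence of the coding strand (reverse complement of the template) with T→U. Reverse complement of ATCACTGGAGAAGCTGCTGATATTCATACTGGGGCCCACGGATACCCGTCTGC is GCAGACGGGTATCCGTGGGCCCCAGTATGAATATCAGCAGCTTCTCCAGTGAT; then T→U.

5'-GCAGACGGGUAUCCGUGGGCCCCAGUAUGAAUAUCAGCAGCUUCUCCAGUGAU-3'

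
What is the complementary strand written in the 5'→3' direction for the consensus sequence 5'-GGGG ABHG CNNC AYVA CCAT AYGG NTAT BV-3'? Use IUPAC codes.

5′-BVATANCCRTATGGTBRTGNNGCDVTCCCC-3′

Standard pairs A↔T, G↔C; ambiguity codes pair Y↔R, B↔V, H↔D, N↔N. Complement (CCCCTVDCGNNGTRBTGGTATRCCNATAVB), then reverse for 5'→3'.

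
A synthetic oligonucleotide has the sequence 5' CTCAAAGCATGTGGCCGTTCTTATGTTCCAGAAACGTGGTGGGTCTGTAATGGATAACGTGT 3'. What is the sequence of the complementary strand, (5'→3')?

5'-ACACGTTATCCATTACAGACCCACCACGTTTCTGGAACATAAGAACGGCCACATGCTTTGAG-3'

Pairing A↔T and G↔C gives GAGTTTCGTACACCGGCAAGAATACAAGGTCTTTGCACCACCCAGACATTACCTATTGCACA, running 3'→5'. Reverse for the 5'→3' convention.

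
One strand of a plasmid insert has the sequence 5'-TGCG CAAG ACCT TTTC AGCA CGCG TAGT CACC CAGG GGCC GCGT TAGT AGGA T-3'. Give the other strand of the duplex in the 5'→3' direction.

Pairing A↔T and G↔C gives ACGCGTTCTGGAAAAGTCGTGCGCATCAGTGGGTCCCCGGCGCAATCATCCTA, running 3'→5'. Reverse for the 5'→3' convention.

5'-ATCCTACTAACGCGGCCCCTGGGTGACTACGCGTGCTGAAAAGGTCTTGCGCA-3'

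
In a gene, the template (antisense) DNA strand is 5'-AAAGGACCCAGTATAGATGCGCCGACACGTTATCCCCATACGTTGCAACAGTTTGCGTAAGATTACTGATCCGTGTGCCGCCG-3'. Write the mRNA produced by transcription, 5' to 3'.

RNA polymerase reads the template 3'→5' and synthesizes mRNA 5'→3' by base-pairing (A→U, T→A, G↔C). The complement of the template is TTTCCTGGGTCATATCTACGCGGCTGTGCAATAGGGGTATGCAACGTTGTCAAACGCATTCTAATGACTAGGCACACGGCGGC; antiparallel, so 5'→3' the coding strand is CGGCGGCACACGGATCAGTAATCTTACGCAAACTGTTGCAACGTATGGGGATAACGTGTCGGCGCATCTATACTGGGTCCTTT. Replace T with U for the mRNA.

5'-CGGCGGCACACGGAUCAGUAAUCUUACGCAAACUGUUGCAACGUAUGGGGAUAACGUGUCGGCGCAUCUAUACUGGGUCCUUU-3'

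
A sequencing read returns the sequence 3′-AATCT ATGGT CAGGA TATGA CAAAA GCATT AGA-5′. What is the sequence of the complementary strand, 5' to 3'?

5′-TTAGATACCAGTCCTATACTGTTTTCGTAATCT-3′

The strand is given 3'→5', so its complement runs 5'→3' in the same left-to-right order: pair each base A↔T, G↔C.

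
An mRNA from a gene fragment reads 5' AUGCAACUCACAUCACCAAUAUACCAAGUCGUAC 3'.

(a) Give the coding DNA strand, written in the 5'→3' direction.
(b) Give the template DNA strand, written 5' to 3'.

(a) 5'-ATGCAACTCACATCACCAATATACCAAGTCGTAC-3'
(b) 5'-GTACGACTTGGTATATTGGTGATGTGAGTTGCAT-3'

(a) The coding strand matches the mRNA with U→T.
(b) The template strand is the reverse complement of the coding strand.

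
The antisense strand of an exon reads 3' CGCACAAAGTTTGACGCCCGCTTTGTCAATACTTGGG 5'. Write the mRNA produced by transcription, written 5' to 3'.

Reading the template 3'→5' as shown, RNA polymerase pairs each base (A→U, T→A, G↔C) to build mRNA 5'→3' directly.

5′-GCGUGUUUCAAACUGCGGGCGAAACAGUUAUGAACCC-3′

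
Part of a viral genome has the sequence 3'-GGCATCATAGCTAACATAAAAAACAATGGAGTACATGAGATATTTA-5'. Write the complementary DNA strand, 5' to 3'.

The strand is given 3'→5', so its complement runs 5'→3' in the same left-to-right order: pair each base A↔T, G↔C.

5'-CCGTAGTATCGATTGTATTTTTTGTTACCTCATGTACTCTATAAAT-3'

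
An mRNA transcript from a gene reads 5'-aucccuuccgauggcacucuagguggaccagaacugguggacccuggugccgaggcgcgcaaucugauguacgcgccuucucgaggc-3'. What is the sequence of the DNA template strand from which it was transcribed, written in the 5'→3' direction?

5′-GCCTCGAGAAGGCGCGTACATCAGATTGCGCGCCTCGGCACCAGGGTCCACCAGTTCTGGTCCACCTAGAGTGCCATCGGAAGGGAT-3′

Replace U with T to get the coding DNA strand: ATCCCTTCCGATGGCACTCTAGGTGGACCAGAACTGGTGGACCCTGGTGCCGAGGCGCGCAATCTGATGTACGCGCCTTCTCGAGGC. The template strand is its reverse complement (complement TAGGGAAGGCTACCGTGAGATCCACCTGGTCTTGACCACCTGGGACCACGGCTCCGCGCGTTAGACTACATGCGCGGAAGAGCTCCG, then reverse).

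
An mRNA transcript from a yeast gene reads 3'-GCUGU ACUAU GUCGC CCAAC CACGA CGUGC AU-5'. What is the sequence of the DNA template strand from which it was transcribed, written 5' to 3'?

Written 5'→3' the mRNA is UACGUGCAGCACCAACCCGCUGUAUCAUGUCG, so the coding DNA strand is TACGTGCAGCACCAACCCGCTGTATCATGTCG. The template is its reverse complement.

5'-CGACATGATACAGCGGGTTGGTGCTGCACGTA-3'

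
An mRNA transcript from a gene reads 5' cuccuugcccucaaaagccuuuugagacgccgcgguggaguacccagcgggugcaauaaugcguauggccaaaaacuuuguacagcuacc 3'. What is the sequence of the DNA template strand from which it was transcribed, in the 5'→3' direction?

5'-GGTAGCTGTACAAAGTTTTTGGCCATACGCATTATTGCACCCGCTGGGTACTCCACCGCGGCGTCTCAAAAGGCTTTTGAGGGCAAGGAG-3'

Replace U with T to get the coding DNA strand: CTCCTTGCCCTCAAAAGCCTTTTGAGACGCCGCGGTGGAGTACCCAGCGGGTGCAATAATGCGTATGGCCAAAAACTTTGTACAGCTACC. The template strand is its reverse complement (complement GAGGAACGGGAGTTTTCGGAAAACTCTGCGGCGCCACCTCATGGGTCGCCCACGTTATTACGCATACCGGTTTTTGAAACATGTCGATGG, then reverse).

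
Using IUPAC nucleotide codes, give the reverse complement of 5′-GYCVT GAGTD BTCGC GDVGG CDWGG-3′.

Standard pairs A↔T, G↔C; ambiguity codes pair Y↔R, W↔W, B↔V, D↔H. Complement (CRGBACTCAHVAGCGCHBCCGHWCC), then reverse for 5'→3'.

5'-CCWHGCCBHCGCGAVHACTCABGRC-3'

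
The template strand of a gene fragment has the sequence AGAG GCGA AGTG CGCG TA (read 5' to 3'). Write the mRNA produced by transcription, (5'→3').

RNA polymerase reads the template 3'→5' and synthesizes mRNA 5'→3' by base-pairing (A→U, T→A, G↔C). The complement of the template is TCTCCGCTTCACGCGCAT; antiparallel, so 5'→3' the coding strand is TACGCGCACTTCGCCTCT. Replace T with U for the mRNA.

5'-UACGCGCACUUCGCCUCU-3'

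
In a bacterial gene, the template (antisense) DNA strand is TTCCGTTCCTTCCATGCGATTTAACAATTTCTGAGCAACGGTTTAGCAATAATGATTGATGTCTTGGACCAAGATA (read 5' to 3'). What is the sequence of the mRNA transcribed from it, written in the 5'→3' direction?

5'-UAUCUUGGUCCAAGACAUCAAUCAUUAUUGCUAAACCGUUGCUCAGAAAUUGUUAAAUCGCAUGGAAGGAACGGAA-3'

RNA polymerase reads the template 3'→5' and synthesizes mRNA 5'→3' by base-pairing (A→U, T→A, G↔C). The complement of the template is AAGGCAAGGAAGGTACGCTAAATTGTTAAAGACTCGTTGCCAAATCGTTATTACTAACTACAGAACCTGGTTCTAT; antiparallel, so 5'→3' the coding strand is TATCTTGGTCCAAGACATCAATCATTATTGCTAAACCGTTGCTCAGAAATTGTTAAATCGCATGGAAGGAACGGAA. Replace T with U for the mRNA.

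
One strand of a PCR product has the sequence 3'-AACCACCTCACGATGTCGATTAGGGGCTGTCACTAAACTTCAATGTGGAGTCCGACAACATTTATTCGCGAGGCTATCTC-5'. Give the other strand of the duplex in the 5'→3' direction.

5'-TTGGTGGAGTGCTACAGCTAATCCCCGACAGTGATTTGAAGTTACACCTCAGGCTGTTGTAAATAAGCGCTCCGATAGAG-3'

The strand is given 3'→5', so its complement runs 5'→3' in the same left-to-right order: pair each base A↔T, G↔C.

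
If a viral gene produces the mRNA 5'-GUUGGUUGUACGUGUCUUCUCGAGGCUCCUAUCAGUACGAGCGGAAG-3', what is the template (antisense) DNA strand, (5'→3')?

5'-CTTCCGCTCGTACTGATAGGAGCCTCGAGAAGACACGTACAACCAAC-3'

Replace U with T to get the coding DNA strand: GTTGGTTGTACGTGTCTTCTCGAGGCTCCTATCAGTACGAGCGGAAG. The template strand is its reverse complement (complement CAACCAACATGCACAGAAGAGCTCCGAGGATAGTCATGCTCGCCTTC, then reverse).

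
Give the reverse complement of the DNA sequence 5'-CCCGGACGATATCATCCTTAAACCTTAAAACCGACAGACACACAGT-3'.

Reading the sequence 3'→5' and pairing each base (A↔T, G↔C) gives the reverse complement directly.

5′-ACTGTGTGTCTGTCGGTTTTAAGGTTTAAGGATGATATCGTCCGGG-3′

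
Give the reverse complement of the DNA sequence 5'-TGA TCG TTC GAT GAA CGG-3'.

5'-CCGTTCATCGAACGATCA-3'

Complement each base (A↔T, G↔C): ACTAGCAAGCTACTTGCC. Then reverse.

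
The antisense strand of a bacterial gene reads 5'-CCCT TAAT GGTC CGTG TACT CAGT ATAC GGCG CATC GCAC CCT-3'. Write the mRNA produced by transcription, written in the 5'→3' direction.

RNA polymerase reads the template 3'→5' and synthesizes mRNA 5'→3' by base-pairing (A→U, T→A, G↔C). The complement of the template is GGGAATTACCAGGCACATGAGTCATATGCCGCGTAGCGTGGGA; antiparallel, so 5'→3' the coding strand is AGGGTGCGATGCGCCGTATACTGAGTACACGGACCATTAAGGG. Replace T with U for the mRNA.

5'-AGGGUGCGAUGCGCCGUAUACUGAGUACACGGACCAUUAAGGG-3'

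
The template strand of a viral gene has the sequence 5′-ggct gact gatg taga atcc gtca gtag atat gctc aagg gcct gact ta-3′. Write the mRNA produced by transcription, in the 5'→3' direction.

RNA polymerase reads the template 3'→5' and synthesizes mRNA 5'→3' by base-pairing (A→U, T→A, G↔C). The complement of the template is CCGACTGACTACATCTTAGGCAGTCATCTATACGAGTTCCCGGACTGAAT; antiparallel, so 5'→3' the coding strand is TAAGTCAGGCCCTTGAGCATATCTACTGACGGATTCTACATCAGTCAGCC. Replace T with U for the mRNA.

5'-UAAGUCAGGCCCUUGAGCAUAUCUACUGACGGAUUCUACAUCAGUCAGCC-3'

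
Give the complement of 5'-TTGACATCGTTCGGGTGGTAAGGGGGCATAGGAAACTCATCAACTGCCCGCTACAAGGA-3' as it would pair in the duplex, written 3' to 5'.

3'-AACTGTAGCAAGCCCACCATTCCCCCGTATCCTTTGAGTAGTTGACGGGCGATGTTCCT-5'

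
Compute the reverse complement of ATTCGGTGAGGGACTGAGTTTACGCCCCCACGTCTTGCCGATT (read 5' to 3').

5'-AATCGGCAAGACGTGGGGGCGTAAACTCAGTCCCTCACCGAAT-3'

Reading the sequence 3'→5' and pairing each base (A↔T, G↔C) gives the reverse complement directly.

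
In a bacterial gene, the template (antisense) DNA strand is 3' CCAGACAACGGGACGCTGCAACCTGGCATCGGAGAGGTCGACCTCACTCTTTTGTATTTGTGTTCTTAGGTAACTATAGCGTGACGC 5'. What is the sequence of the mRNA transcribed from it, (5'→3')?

5'-GGUCUGUUGCCCUGCGACGUUGGACCGUAGCCUCUCCAGCUGGAGUGAGAAAACAUAAACACAAGAAUCCAUUGAUAUCGCACUGCG-3'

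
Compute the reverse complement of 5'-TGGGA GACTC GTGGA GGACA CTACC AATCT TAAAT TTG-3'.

5'-CAAATTTAAGATTGGTAGTGTCCTCCACGAGTCTCCCA-3'

Reading the sequence 3'→5' and pairing each base (A↔T, G↔C) gives the reverse complement directly.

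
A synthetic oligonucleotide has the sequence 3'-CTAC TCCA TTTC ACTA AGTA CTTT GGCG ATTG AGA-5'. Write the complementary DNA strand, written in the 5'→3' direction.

5'-GATGAGGTAAAGTGATTCATGAAACCGCTAACTCT-3'

The strand is given 3'→5', so its complement runs 5'→3' in the same left-to-right order: pair each base A↔T, G↔C.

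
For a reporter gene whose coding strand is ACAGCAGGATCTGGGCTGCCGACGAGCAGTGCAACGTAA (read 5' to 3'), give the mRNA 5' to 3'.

mRNA has the coding-strand sequence with U in place of T.

5'-ACAGCAGGAUCUGGGCUGCCGACGAGCAGUGCAACGUAA-3'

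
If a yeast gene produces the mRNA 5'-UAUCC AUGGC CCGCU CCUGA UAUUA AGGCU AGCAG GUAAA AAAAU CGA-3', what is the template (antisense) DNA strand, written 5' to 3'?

Replace U with T to get the coding DNA strand: TATCCATGGCCCGCTCCTGATATTAAGGCTAGCAGGTAAAAAAATCGA. The template strand is its reverse complement (complement ATAGGTACCGGGCGAGGACTATAATTCCGATCGTCCATTTTTTTAGCT, then reverse).

5'-TCGATTTTTTTACCTGCTAGCCTTAATATCAGGAGCGGGCCATGGATA-3'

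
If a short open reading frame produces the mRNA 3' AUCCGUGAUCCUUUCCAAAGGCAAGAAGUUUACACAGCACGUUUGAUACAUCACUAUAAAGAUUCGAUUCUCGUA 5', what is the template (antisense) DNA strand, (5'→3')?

5'-TAGGCACTAGGAAAGGTTTCCGTTCTTCAAATGTGTCGTGCAAACTATGTAGTGATATTTCTAAGCTAAGAGCAT-3'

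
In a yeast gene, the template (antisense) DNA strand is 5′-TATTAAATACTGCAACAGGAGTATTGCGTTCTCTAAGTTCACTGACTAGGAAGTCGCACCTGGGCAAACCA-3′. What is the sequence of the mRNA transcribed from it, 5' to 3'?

5'-UGGUUUGCCCAGGUGCGACUUCCUAGUCAGUGAACUUAGAGAACGCAAUACUCCUGUUGCAGUAUUUAAUA-3'

The mRNA has the sequence of the coding strand (reverse complement of the template) with T→U. Reverse complement of TATTAAATACTGCAACAGGAGTATTGCGTTCTCTAAGTTCACTGACTAGGAAGTCGCACCTGGGCAAACCA is TGGTTTGCCCAGGTGCGACTTCCTAGTCAGTGAACTTAGAGAACGCAATACTCCTGTTGCAGTATTTAATA; then T→U.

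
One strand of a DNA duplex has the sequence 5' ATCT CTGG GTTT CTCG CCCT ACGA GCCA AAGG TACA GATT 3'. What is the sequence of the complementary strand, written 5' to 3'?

5'-AATCTGTACCTTTGGCTCGTAGGGCGAGAAACCCAGAGAT-3'

Pairing A↔T and G↔C gives TAGAGACCCAAAGAGCGGGATGCTCGGTTTCCATGTCTAA, running 3'→5'. Reverse for the 5'→3' convention.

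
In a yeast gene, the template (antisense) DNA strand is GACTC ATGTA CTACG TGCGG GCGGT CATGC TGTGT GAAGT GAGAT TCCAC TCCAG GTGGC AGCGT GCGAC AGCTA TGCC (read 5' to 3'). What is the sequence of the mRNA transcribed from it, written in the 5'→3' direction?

RNA polymerase reads the template 3'→5' and synthesizes mRNA 5'→3' by base-pairing (A→U, T→A, G↔C). The complement of the template is CTGAGTACATGATGCACGCCCGCCAGTACGACACACTTCACTCTAAGGTGAGGTCCACCGTCGCACGCTGTCGATACGG; antiparallel, so 5'→3' the coding strand is GGCATAGCTGTCGCACGCTGCCACCTGGAGTGGAATCTCACTTCACACAGCATGACCGCCCGCACGTAGTACATGAGTC. Replace T with U for the mRNA.

5'-GGCAUAGCUGUCGCACGCUGCCACCUGGAGUGGAAUCUCACUUCACACAGCAUGACCGCCCGCACGUAGUACAUGAGUC-3'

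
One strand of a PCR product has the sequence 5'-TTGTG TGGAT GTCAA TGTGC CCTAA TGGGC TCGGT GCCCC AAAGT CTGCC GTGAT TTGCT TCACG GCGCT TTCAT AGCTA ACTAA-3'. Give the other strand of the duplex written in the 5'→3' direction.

The complement of TTGTGTGGATGTCAATGTGCCCTAATGGGCTCGGTGCCCCAAAGTCTGCCGTGATTTGCTTCACGGCGCTTTCATAGCTAACTAA is AACACACCTACAGTTACACGGGATTACCCGAGCCACGGGGTTTCAGACGGCACTAAACGAAGTGCCGCGAAAGTATCGATTGATT (A↔T, G↔C). DNA strands are antiparallel, so the complementary strand runs 3'→5'; reversing gives the 5'→3' form.

5'-TTAGTTAGCTATGAAAGCGCCGTGAAGCAAATCACGGCAGACTTTGGGGCACCGAGCCCATTAGGGCACATTGACATCCACACAA-3'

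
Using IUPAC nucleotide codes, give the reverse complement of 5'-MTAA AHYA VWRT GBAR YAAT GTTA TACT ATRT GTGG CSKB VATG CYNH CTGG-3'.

Standard pairs A↔T, G↔C; ambiguity codes pair R↔Y, M↔K, W↔W, S↔S, B↔V, H↔D, N↔N. Complement (KATTTDRTBWYACVTYRTTACAATATGATAYACACCGSMVBTACGRNDGACC), then reverse for 5'→3'.

5′-CCAGDNRGCATBVMSGCCACAYATAGTATAACATTRYTVCAYWBTRDTTTAK-3′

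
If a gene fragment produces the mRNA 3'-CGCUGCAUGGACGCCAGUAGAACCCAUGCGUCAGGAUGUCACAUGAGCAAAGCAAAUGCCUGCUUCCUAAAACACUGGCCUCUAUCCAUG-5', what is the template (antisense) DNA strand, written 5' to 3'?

5'-GCGACGTACCTGCGGTCATCTTGGGTACGCAGTCCTACAGTGTACTCGTTTCGTTTACGGACGAAGGATTTTGTGACCGGAGATAGGTAC-3'

Written 5'→3' the mRNA is GUACCUAUCUCCGGUCACAAAAUCCUUCGUCCGUAAACGAAACGAGUACACUGUAGGACUGCGUACCCAAGAUGACCGCAGGUACGUCGC, so the coding DNA strand is GTACCTATCTCCGGTCACAAAATCCTTCGTCCGTAAACGAAACGAGTACACTGTAGGACTGCGTACCCAAGATGACCGCAGGTACGTCGC. The template is its reverse complement.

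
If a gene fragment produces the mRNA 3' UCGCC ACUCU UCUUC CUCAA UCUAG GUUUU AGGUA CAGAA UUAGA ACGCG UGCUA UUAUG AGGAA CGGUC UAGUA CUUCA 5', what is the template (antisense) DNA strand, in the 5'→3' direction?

5'-AGCGGTGAGAAGAAGGAGTTAGATCCAAAATCCATGTCTTAATCTTGCGCACGATAATACTCCTTGCCAGATCATGAAGT-3'

Written 5'→3' the mRNA is ACUUCAUGAUCUGGCAAGGAGUAUUAUCGUGCGCAAGAUUAAGACAUGGAUUUUGGAUCUAACUCCUUCUUCUCACCGCU, so the coding DNA strand is ACTTCATGATCTGGCAAGGAGTATTATCGTGCGCAAGATTAAGACATGGATTTTGGATCTAACTCCTTCTTCTCACCGCT. The template is its reverse complement.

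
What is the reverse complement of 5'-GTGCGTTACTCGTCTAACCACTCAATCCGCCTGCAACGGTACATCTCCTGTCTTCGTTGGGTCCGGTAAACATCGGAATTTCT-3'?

5'-AGAAATTCCGATGTTTACCGGACCCAACGAAGACAGGAGATGTACCGTTGCAGGCGGATTGAGTGGTTAGACGAGTAACGCAC-3'

Complement each base (A↔T, G↔C): CACGCAATGAGCAGATTGGTGAGTTAGGCGGACGTTGCCATGTAGAGGACAGAAGCAACCCAGGCCATTTGTAGCCTTAAAGA. Then reverse.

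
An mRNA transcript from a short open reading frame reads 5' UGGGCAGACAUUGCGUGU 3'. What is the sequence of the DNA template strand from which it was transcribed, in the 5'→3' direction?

Replace U with T to get the coding DNA strand: TGGGCAGACATTGCGTGT. The template strand is its reverse complement (complement ACCCGTCTGTAACGCACA, then reverse).

5'-ACACGCAATGTCTGCCCA-3'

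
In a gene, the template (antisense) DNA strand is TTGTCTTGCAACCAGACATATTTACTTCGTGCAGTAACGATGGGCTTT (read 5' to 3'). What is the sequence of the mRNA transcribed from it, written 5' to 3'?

5'-AAAGCCCAUCGUUACUGCACGAAGUAAAUAUGUCUGGUUGCAAGACAA-3'

The mRNA has the sequence of the coding strand (reverse complement of the template) with T→U. Reverse complement of TTGTCTTGCAACCAGACATATTTACTTCGTGCAGTAACGATGGGCTTT is AAAGCCCATCGTTACTGCACGAAGTAAATATGTCTGGTTGCAAGACAA; then T→U.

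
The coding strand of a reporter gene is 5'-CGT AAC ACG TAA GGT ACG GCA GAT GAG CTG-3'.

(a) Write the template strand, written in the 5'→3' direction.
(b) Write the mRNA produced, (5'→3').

(a) The template strand is the reverse complement of the coding strand: complement GCATTGTGCATTCCATGCCGTCTACTCGAC, then reverse.
(b) mRNA matches the coding strand with T→U.

(a) 5′-CAGCTCATCTGCCGTACCTTACGTGTTACG-3′
(b) 5'-CGUAACACGUAAGGUACGGCAGAUGAGCUG-3'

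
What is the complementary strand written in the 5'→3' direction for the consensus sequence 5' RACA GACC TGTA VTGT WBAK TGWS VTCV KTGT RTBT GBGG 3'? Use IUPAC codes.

5'-CCVCAVAYACAMBGABSWCAMTVWACABTACAGGTCTGTY-3'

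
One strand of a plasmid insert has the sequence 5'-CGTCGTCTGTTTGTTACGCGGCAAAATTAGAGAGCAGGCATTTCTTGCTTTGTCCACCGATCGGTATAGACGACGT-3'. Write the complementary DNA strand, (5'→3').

Pairing A↔T and G↔C gives GCAGCAGACAAACAATGCGCCGTTTTAATCTCTCGTCCGTAAAGAACGAAACAGGTGGCTAGCCATATCTGCTGCA, running 3'→5'. Reverse for the 5'→3' convention.

5'-ACGTCGTCTATACCGATCGGTGGACAAAGCAAGAAATGCCTGCTCTCTAATTTTGCCGCGTAACAAACAGACGACG-3'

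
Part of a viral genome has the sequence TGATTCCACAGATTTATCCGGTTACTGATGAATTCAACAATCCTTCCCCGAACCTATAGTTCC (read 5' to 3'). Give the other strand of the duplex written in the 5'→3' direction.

5'-GGAACTATAGGTTCGGGGAAGGATTGTTGAATTCATCAGTAACCGGATAAATCTGTGGAATCA-3'

The complement of TGATTCCACAGATTTATCCGGTTACTGATGAATTCAACAATCCTTCCCCGAACCTATAGTTCC is ACTAAGGTGTCTAAATAGGCCAATGACTACTTAAGTTGTTAGGAAGGGGCTTGGATATCAAGG (A↔T, G↔C). DNA strands are antiparallel, so the complementary strand runs 3'→5'; reversing gives the 5'→3' form.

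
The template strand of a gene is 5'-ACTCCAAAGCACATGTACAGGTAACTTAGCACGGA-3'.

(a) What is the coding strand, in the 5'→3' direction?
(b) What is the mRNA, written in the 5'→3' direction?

(a) 5'-TCCGTGCTAAGTTACCTGTACATGTGCTTTGGAGT-3'
(b) 5'-UCCGUGCUAAGUUACCUGUACAUGUGCUUUGGAGU-3'

(a) The coding strand is the reverse complement of the template: complement TGAGGTTTCGTGTACATGTCCATTGAATCGTGCCT, then reverse.
(b) mRNA has the coding-strand sequence with T→U.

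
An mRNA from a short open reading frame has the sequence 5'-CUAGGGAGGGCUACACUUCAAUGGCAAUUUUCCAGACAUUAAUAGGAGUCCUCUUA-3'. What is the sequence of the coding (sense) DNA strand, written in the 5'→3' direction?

The coding DNA strand has the same 5'→3' sequence as the mRNA with U replaced by T.

5'-CTAGGGAGGGCTACACTTCAATGGCAATTTTCCAGACATTAATAGGAGTCCTCTTA-3'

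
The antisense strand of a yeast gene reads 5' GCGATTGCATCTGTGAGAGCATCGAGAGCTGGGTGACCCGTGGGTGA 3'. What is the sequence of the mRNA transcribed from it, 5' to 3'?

The mRNA has the sequence of the coding strand (reverse complement of the template) with T→U. Reverse complement of GCGATTGCATCTGTGAGAGCATCGAGAGCTGGGTGACCCGTGGGTGA is TCACCCACGGGTCACCCAGCTCTCGATGCTCTCACAGATGCAATCGC; then T→U.

5'-UCACCCACGGGUCACCCAGCUCUCGAUGCUCUCACAGAUGCAAUCGC-3'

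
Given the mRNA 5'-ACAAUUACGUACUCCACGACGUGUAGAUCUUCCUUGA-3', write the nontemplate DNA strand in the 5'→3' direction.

The coding DNA strand has the same 5'→3' sequence as the mRNA with U replaced by T.

5′-ACAATTACGTACTCCACGACGTGTAGATCTTCCTTGA-3′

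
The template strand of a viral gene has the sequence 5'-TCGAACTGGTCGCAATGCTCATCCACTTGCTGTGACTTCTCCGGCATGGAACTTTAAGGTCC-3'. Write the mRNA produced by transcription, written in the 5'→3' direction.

5'-GGACCUUAAAGUUCCAUGCCGGAGAAGUCACAGCAAGUGGAUGAGCAUUGCGACCAGUUCGA-3'

The mRNA has the sequence of the coding strand (reverse complement of the template) with T→U. Reverse complement of TCGAACTGGTCGCAATGCTCATCCACTTGCTGTGACTTCTCCGGCATGGAACTTTAAGGTCC is GGACCTTAAAGTTCCATGCCGGAGAAGTCACAGCAAGTGGATGAGCATTGCGACCAGTTCGA; then T→U.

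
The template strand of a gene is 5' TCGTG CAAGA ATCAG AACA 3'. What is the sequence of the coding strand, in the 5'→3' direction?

5'-TGTTCTGATTCTTGCACGA-3'

The coding strand is complementary and antiparallel to the template: take the complement (A↔T, G↔C) and reverse.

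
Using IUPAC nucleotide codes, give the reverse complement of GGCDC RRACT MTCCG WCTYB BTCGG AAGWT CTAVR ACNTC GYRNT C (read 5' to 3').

5'-GANYRCGANGTYBTAGAWCTTCCGAVVRAGWCGGAKAGTYYGHGCC-3'

Standard pairs A↔T, G↔C; ambiguity codes pair R↔Y, M↔K, W↔W, B↔V, D↔H, N↔N. Complement (CCGHGYYTGAKAGGCWGARVVAGCCTTCWAGATBYTGNAGCRYNAG), then reverse for 5'→3'.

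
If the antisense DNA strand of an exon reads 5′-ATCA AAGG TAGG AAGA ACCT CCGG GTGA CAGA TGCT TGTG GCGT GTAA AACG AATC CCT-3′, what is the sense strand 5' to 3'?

5′-AGGGATTCGTTTTACACGCCACAAGCATCTGTCACCCGGAGGTTCTTCCTACCTTTGAT-3′

The coding strand is complementary and antiparallel to the template: take the complement (A↔T, G↔C) and reverse.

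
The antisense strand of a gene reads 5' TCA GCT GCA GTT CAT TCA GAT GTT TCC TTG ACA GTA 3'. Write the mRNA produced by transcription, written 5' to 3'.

RNA polymerase reads the template 3'→5' and synthesizes mRNA 5'→3' by base-pairing (A→U, T→A, G↔C). The complement of the template is AGTCGACGTCAAGTAAGTCTACAAAGGAACTGTCAT; antiparallel, so 5'→3' the coding strand is TACTGTCAAGGAAACATCTGAATGAACTGCAGCTGA. Replace T with U for the mRNA.

5′-UACUGUCAAGGAAACAUCUGAAUGAACUGCAGCUGA-3′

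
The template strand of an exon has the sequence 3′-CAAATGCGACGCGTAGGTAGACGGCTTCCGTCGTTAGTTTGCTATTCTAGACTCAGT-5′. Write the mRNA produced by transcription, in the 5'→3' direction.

5'-GUUUACGCUGCGCAUCCAUCUGCCGAAGGCAGCAAUCAAACGAUAAGAUCUGAGUCA-3'

Reading the template 3'→5' as shown, RNA polymerase pairs each base (A→U, T→A, G↔C) to build mRNA 5'→3' directly.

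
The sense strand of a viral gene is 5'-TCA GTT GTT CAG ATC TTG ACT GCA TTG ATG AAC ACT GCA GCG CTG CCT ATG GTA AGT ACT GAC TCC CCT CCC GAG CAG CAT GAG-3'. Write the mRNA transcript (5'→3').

mRNA has the coding-strand sequence with U in place of T.

5'-UCAGUUGUUCAGAUCUUGACUGCAUUGAUGAACACUGCAGCGCUGCCUAUGGUAAGUACUGACUCCCCUCCCGAGCAGCAUGAG-3'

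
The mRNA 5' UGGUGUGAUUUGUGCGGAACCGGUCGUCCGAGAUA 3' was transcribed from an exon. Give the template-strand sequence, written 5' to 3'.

5'-TATCTCGGACGACCGGTTCCGCACAAATCACACCA-3'

Replace U with T to get the coding DNA strand: TGGTGTGATTTGTGCGGAACCGGTCGTCCGAGATA. The template strand is its reverse complement (complement ACCACACTAAACACGCCTTGGCCAGCAGGCTCTAT, then reverse).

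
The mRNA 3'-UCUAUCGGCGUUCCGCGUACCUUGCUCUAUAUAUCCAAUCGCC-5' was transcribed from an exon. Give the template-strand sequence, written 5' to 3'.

5'-AGATAGCCGCAAGGCGCATGGAACGAGATATATAGGTTAGCGG-3'

Written 5'→3' the mRNA is CCGCUAACCUAUAUAUCUCGUUCCAUGCGCCUUGCGGCUAUCU, so the coding DNA strand is CCGCTAACCTATATATCTCGTTCCATGCGCCTTGCGGCTATCT. The template is its reverse complement.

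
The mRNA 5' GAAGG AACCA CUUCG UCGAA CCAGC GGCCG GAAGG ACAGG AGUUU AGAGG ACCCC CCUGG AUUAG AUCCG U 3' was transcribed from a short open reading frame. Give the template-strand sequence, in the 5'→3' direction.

5′-ACGGATCTAATCCAGGGGGGTCCTCTAAACTCCTGTCCTTCCGGCCGCTGGTTCGACGAAGTGGTTCCTTC-3′

Replace U with T to get the coding DNA strand: GAAGGAACCACTTCGTCGAACCAGCGGCCGGAAGGACAGGAGTTTAGAGGACCCCCCTGGATTAGATCCGT. The template strand is its reverse complement (complement CTTCCTTGGTGAAGCAGCTTGGTCGCCGGCCTTCCTGTCCTCAAATCTCCTGGGGGGACCTAATCTAGGCA, then reverse).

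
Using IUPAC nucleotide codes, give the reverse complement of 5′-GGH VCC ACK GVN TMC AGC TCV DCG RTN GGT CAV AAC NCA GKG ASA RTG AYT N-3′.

5'-NARTCAYTSTCMCTGNGTTBTGACCNAYCGHBGAGCTGKANBCMGTGGBDCC-3'

Standard pairs A↔T, G↔C; ambiguity codes pair R↔Y, M↔K, S↔S, D↔H, V↔B, N↔N. Complement (CCDBGGTGMCBNAKGTCGAGBHGCYANCCAGTBTTGNGTCMCTSTYACTRAN), then reverse for 5'→3'.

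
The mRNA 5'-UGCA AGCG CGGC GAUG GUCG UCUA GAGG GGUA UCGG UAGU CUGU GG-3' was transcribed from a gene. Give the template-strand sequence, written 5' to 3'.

5'-CCACAGACTACCGATACCCCTCTAGACGACCATCGCCGCGCTTGCA-3'

Replace U with T to get the coding DNA strand: TGCAAGCGCGGCGATGGTCGTCTAGAGGGGTATCGGTAGTCTGTGG. The template strand is its reverse complement (complement ACGTTCGCGCCGCTACCAGCAGATCTCCCCATAGCCATCAGACACC, then reverse).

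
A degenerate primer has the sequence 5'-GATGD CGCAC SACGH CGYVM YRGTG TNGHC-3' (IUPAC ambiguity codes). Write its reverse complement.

Standard pairs A↔T, G↔C; ambiguity codes pair R↔Y, M↔K, S↔S, D↔H, V↔B, N↔N. Complement (CTACHGCGTGSTGCDGCRBKRYCACANCDG), then reverse for 5'→3'.

5'-GDCNACACYRKBRCGDCGTSGTGCGHCATC-3'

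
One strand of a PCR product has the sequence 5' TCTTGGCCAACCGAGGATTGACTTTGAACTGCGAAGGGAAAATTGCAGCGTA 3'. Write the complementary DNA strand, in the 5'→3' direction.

5'-TACGCTGCAATTTTCCCTTCGCAGTTCAAAGTCAATCCTCGGTTGGCCAAGA-3'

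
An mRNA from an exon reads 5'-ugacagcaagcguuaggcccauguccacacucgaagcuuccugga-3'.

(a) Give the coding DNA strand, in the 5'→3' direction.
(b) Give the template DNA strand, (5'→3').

(a) The coding strand matches the mRNA with U→T.
(b) The template strand is the reverse complement of the coding strand.

(a) 5'-TGACAGCAAGCGTTAGGCCCATGTCCACACTCGAAGCTTCCTGGA-3'
(b) 5′-TCCAGGAAGCTTCGAGTGTGGACATGGGCCTAACGCTTGCTGTCA-3′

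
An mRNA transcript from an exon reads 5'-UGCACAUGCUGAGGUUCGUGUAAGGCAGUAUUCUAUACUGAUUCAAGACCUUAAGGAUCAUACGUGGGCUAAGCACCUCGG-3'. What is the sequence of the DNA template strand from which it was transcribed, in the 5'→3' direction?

Replace U with T to get the coding DNA strand: TGCACATGCTGAGGTTCGTGTAAGGCAGTATTCTATACTGATTCAAGACCTTAAGGATCATACGTGGGCTAAGCACCTCGG. The template strand is its reverse complement (complement ACGTGTACGACTCCAAGCACATTCCGTCATAAGATATGACTAAGTTCTGGAATTCCTAGTATGCACCCGATTCGTGGAGCC, then reverse).

5'-CCGAGGTGCTTAGCCCACGTATGATCCTTAAGGTCTTGAATCAGTATAGAATACTGCCTTACACGAACCTCAGCATGTGCA-3'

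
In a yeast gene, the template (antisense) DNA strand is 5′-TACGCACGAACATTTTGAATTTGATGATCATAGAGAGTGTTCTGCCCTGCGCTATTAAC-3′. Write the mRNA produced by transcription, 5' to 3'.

5'-GUUAAUAGCGCAGGGCAGAACACUCUCUAUGAUCAUCAAAUUCAAAAUGUUCGUGCGUA-3'

RNA polymerase reads the template 3'→5' and synthesizes mRNA 5'→3' by base-pairing (A→U, T→A, G↔C). The complement of the template is ATGCGTGCTTGTAAAACTTAAACTACTAGTATCTCTCACAAGACGGGACGCGATAATTG; antiparallel, so 5'→3' the coding strand is GTTAATAGCGCAGGGCAGAACACTCTCTATGATCATCAAATTCAAAATGTTCGTGCGTA. Replace T with U for the mRNA.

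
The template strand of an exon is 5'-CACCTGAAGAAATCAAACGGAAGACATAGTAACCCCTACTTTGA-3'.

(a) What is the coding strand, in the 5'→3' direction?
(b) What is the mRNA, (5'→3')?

(a) The coding strand is the reverse complement of the template: complement GTGGACTTCTTTAGTTTGCCTTCTGTATCATTGGGGATGAAACT, then reverse.
(b) mRNA has the coding-strand sequence with T→U.

(a) 5'-TCAAAGTAGGGGTTACTATGTCTTCCGTTTGATTTCTTCAGGTG-3'
(b) 5'-UCAAAGUAGGGGUUACUAUGUCUUCCGUUUGAUUUCUUCAGGUG-3'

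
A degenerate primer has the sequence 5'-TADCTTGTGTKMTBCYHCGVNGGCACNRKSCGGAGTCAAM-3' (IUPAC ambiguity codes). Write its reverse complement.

Standard pairs A↔T, G↔C; ambiguity codes pair R↔Y, M↔K, S↔S, B↔V, D↔H, N↔N. Complement (ATHGAACACAMKAVGRDGCBNCCGTGNYMSGCCTCAGTTK), then reverse for 5'→3'.

5'-KTTGACTCCGSMYNGTGCCNBCGDRGVAKMACACAAGHTA-3'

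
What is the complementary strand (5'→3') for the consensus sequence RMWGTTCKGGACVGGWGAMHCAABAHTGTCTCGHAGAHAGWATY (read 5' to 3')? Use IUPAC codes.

5'-RATWCTDTCTDCGAGACADTVTTGDKTCWCCBGTCCMGAACWKY-3'

Standard pairs A↔T, G↔C; ambiguity codes pair R↔Y, M↔K, W↔W, B↔V, H↔D. Complement (YKWCAAGMCCTGBCCWCTKDGTTVTDACAGAGCDTCTDTCWTAR), then reverse for 5'→3'.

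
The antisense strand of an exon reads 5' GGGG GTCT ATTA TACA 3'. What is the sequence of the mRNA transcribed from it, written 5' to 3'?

The mRNA has the sequence of the coding strand (reverse complement of the template) with T→U. Reverse complement of GGGGGTCTATTATACA is TGTATAATAGACCCCC; then T→U.

5′-UGUAUAAUAGACCCCC-3′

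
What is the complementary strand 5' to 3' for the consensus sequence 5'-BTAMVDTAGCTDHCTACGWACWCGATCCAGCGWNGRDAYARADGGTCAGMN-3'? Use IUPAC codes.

5'-NKCTGACCHTYTRTHYCNWCGCTGGATCGWGTWCGTAGDHAGCTAHBKTAV-3'

Standard pairs A↔T, G↔C; ambiguity codes pair R↔Y, M↔K, W↔W, B↔V, D↔H, N↔N. Complement (VATKBHATCGAHDGATGCWTGWGCTAGGTCGCWNCYHTRTYTHCCAGTCKN), then reverse for 5'→3'.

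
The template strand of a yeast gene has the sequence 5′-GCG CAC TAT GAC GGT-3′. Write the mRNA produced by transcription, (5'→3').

5'-ACCGUCAUAGUGCGC-3'

RNA polymerase reads the template 3'→5' and synthesizes mRNA 5'→3' by base-pairing (A→U, T→A, G↔C). The complement of the template is CGCGTGATACTGCCA; antiparallel, so 5'→3' the coding strand is ACCGTCATAGTGCGC. Replace T with U for the mRNA.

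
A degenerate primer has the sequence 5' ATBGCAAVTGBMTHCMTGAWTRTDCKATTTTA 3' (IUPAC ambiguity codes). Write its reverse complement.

5'-TAAAATMGHAYAWTCAKGDAKVCABTTGCVAT-3'

Standard pairs A↔T, G↔C; ambiguity codes pair R↔Y, M↔K, W↔W, B↔V, D↔H. Complement (TAVCGTTBACVKADGKACTWAYAHGMTAAAAT), then reverse for 5'→3'.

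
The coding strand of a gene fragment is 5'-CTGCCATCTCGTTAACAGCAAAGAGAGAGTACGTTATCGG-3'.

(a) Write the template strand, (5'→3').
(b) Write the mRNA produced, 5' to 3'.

(a) The template strand is the reverse complement of the coding strand: complement GACGGTAGAGCAATTGTCGTTTCTCTCTCATGCAATAGCC, then reverse.
(b) mRNA matches the coding strand with T→U.

(a) 5'-CCGATAACGTACTCTCTCTTTGCTGTTAACGAGATGGCAG-3'
(b) 5'-CUGCCAUCUCGUUAACAGCAAAGAGAGAGUACGUUAUCGG-3'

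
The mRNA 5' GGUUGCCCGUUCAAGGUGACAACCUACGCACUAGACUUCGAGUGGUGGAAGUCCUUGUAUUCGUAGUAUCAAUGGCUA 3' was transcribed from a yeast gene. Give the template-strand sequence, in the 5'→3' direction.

5′-TAGCCATTGATACTACGAATACAAGGACTTCCACCACTCGAAGTCTAGTGCGTAGGTTGTCACCTTGAACGGGCAACC-3′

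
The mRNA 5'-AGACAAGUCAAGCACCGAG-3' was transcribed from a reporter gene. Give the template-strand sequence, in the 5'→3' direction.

5′-CTCGGTGCTTGACTTGTCT-3′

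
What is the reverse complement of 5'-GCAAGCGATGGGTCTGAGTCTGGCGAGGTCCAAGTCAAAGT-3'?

Reading the sequence 3'→5' and pairing each base (A↔T, G↔C) gives the reverse complement directly.

5'-ACTTTGACTTGGACCTCGCCAGACTCAGACCCATCGCTTGC-3'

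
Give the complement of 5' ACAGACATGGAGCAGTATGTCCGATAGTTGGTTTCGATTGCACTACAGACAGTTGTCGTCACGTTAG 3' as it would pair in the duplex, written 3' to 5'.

3′-TGTCTGTACCTCGTCATACAGGCTATCAACCAAAGCTAACGTGATGTCTGTCAACAGCAGTGCAATC-5′

Base-pairing A↔T, G↔C gives the complement. The complementary strand is antiparallel, so paired with a 5'→3' strand it runs 3'→5'.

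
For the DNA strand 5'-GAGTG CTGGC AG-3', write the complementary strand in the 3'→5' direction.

3'-CTCACGACCGTC-5'

Base-pairing A↔T, G↔C gives the complement. The complementary strand is antiparallel, so paired with a 5'→3' strand it runs 3'→5'.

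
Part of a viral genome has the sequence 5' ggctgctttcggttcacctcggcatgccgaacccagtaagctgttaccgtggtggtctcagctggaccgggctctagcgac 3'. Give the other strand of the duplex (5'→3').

5′-GTCGCTAGAGCCCGGTCCAGCTGAGACCACCACGGTAACAGCTTACTGGGTTCGGCATGCCGAGGTGAACCGAAAGCAGCC-3′

Pairing A↔T and G↔C gives CCGACGAAAGCCAAGTGGAGCCGTACGGCTTGGGTCATTCGACAATGGCACCACCAGAGTCGACCTGGCCCGAGATCGCTG, running 3'→5'. Reverse for the 5'→3' convention.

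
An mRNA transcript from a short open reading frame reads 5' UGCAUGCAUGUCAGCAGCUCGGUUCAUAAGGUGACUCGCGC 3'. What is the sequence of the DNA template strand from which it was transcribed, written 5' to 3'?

Replace U with T to get the coding DNA strand: TGCATGCATGTCAGCAGCTCGGTTCATAAGGTGACTCGCGC. The template strand is its reverse complement (complement ACGTACGTACAGTCGTCGAGCCAAGTATTCCACTGAGCGCG, then reverse).

5'-GCGCGAGTCACCTTATGAACCGAGCTGCTGACATGCATGCA-3'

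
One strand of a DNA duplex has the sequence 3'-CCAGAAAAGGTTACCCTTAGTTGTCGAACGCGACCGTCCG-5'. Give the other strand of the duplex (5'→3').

5′-GGTCTTTTCCAATGGGAATCAACAGCTTGCGCTGGCAGGC-3′

The strand is given 3'→5', so its complement runs 5'→3' in the same left-to-right order: pair each base A↔T, G↔C.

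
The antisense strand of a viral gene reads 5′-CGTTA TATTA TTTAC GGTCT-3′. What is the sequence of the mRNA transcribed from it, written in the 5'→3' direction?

5'-AGACCGUAAAUAAUAUAACG-3'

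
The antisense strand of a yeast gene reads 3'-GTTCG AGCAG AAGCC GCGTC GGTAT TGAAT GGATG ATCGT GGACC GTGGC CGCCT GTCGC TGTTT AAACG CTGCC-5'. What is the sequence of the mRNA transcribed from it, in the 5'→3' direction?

Reading the template 3'→5' as shown, RNA polymerase pairs each base (A→U, T→A, G↔C) to build mRNA 5'→3' directly.

5'-CAAGCUCGUCUUCGGCGCAGCCAUAACUUACCUACUAGCACCUGGCACCGGCGGACAGCGACAAAUUUGCGACGG-3'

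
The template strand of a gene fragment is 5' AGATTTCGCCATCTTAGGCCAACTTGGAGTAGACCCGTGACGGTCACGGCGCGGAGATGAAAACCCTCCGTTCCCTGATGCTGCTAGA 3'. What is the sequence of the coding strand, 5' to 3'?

The coding strand is complementary and antiparallel to the template: take the complement (A↔T, G↔C) and reverse.

5'-TCTAGCAGCATCAGGGAACGGAGGGTTTTCATCTCCGCGCCGTGACCGTCACGGGTCTACTCCAAGTTGGCCTAAGATGGCGAAATCT-3'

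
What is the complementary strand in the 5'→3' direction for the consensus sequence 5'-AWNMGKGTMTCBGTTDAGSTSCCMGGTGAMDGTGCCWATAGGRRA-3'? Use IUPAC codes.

Standard pairs A↔T, G↔C; ambiguity codes pair R↔Y, M↔K, W↔W, S↔S, B↔V, D↔H, N↔N. Complement (TWNKCMCAKAGVCAAHTCSASGGKCCACTKHCACGGWTATCCYYT), then reverse for 5'→3'.

5'-TYYCCTATWGGCACHKTCACCKGGSASCTHAACVGAKACMCKNWT-3'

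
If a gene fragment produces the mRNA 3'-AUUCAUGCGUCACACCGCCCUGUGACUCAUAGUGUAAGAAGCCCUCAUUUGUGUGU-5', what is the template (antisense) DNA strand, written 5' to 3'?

Written 5'→3' the mRNA is UGUGUGUUUACUCCCGAAGAAUGUGAUACUCAGUGUCCCGCCACACUGCGUACUUA, so the coding DNA strand is TGTGTGTTTACTCCCGAAGAATGTGATACTCAGTGTCCCGCCACACTGCGTACTTA. The template is its reverse complement.

5′-TAAGTACGCAGTGTGGCGGGACACTGAGTATCACATTCTTCGGGAGTAAACACACA-3′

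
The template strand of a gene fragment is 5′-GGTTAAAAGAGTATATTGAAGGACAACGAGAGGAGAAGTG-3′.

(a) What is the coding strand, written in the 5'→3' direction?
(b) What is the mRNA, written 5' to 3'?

(a) 5'-CACTTCTCCTCTCGTTGTCCTTCAATATACTCTTTTAACC-3'
(b) 5'-CACUUCUCCUCUCGUUGUCCUUCAAUAUACUCUUUUAACC-3'

(a) The coding strand is the reverse complement of the template: complement CCAATTTTCTCATATAACTTCCTGTTGCTCTCCTCTTCAC, then reverse.
(b) mRNA has the coding-strand sequence with T→U.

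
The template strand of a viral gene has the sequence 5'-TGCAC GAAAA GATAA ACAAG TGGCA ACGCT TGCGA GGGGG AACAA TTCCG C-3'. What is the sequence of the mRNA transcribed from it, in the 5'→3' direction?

5'-GCGGAAUUGUUCCCCCUCGCAAGCGUUGCCACUUGUUUAUCUUUUCGUGCA-3'

The mRNA has the sequence of the coding strand (reverse complement of the template) with T→U. Reverse complement of TGCACGAAAAGATAAACAAGTGGCAACGCTTGCGAGGGGGAACAATTCCGC is GCGGAATTGTTCCCCCTCGCAAGCGTTGCCACTTGTTTATCTTTTCGTGCA; then T→U.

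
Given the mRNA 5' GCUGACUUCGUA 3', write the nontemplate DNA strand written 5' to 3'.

The coding DNA strand has the same 5'→3' sequence as the mRNA with U replaced by T.

5'-GCTGACTTCGTA-3'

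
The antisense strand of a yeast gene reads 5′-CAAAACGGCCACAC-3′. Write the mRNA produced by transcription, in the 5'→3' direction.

5'-GUGUGGCCGUUUUG-3'

RNA polymerase reads the template 3'→5' and synthesizes mRNA 5'→3' by base-pairing (A→U, T→A, G↔C). The complement of the template is GTTTTGCCGGTGTG; antiparallel, so 5'→3' the coding strand is GTGTGGCCGTTTTG. Replace T with U for the mRNA.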